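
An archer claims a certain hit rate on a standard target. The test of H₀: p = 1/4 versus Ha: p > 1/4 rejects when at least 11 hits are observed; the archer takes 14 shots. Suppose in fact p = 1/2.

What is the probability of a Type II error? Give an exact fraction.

Under the alternative p = 1/2, S ~ Binomial(14, 1/2); β is the probability the test does not reject, P(S < 11).
Equivalently, β = 1 − P(S ≥ 11) = 7957/8192.

7957/8192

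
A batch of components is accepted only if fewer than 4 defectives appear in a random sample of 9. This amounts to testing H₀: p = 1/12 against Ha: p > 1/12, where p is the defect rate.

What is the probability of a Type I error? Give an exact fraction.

5563363/1289945088

Under H₀, K ~ Binomial(9, 1/12); the Type I error rate is P(K ≥ 4).
Computing the lower-tail complement: 1 − 1284381725/1289945088 = 5563363/1289945088.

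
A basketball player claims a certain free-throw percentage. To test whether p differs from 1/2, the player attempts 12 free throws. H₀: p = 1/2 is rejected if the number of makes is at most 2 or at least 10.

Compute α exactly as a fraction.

79/2048

The significance level is the null-hypothesis probability of the rejection region {≤2} ∪ {≥10}.
By symmetry, α = 2·P(Y ≤ 2) = 2·(1 + 12 + 66)/4096 = 158/4096 = 79/2048.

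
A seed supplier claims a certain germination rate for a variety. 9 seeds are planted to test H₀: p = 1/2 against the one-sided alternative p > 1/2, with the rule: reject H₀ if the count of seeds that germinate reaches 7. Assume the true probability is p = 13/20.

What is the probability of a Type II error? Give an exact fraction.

β = P(fail to reject H₀ | Ha true) = P(Y ≤ 6 | p = 13/20), Y ~ Binomial(9, 13/20).
Equivalently, β = 1 − P(Y ≥ 7) = 5301813769/8000000000.

5301813769/8000000000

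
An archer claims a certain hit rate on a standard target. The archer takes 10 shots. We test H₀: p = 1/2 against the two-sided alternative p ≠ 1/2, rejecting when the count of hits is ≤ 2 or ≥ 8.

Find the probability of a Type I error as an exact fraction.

The significance level is the null-hypothesis probability of the rejection region {≤2} ∪ {≥8}.
By symmetry, α = 2·P(X ≤ 2) = 2·(1 + 10 + 45)/1024 = 112/1024 = 7/64.

7/64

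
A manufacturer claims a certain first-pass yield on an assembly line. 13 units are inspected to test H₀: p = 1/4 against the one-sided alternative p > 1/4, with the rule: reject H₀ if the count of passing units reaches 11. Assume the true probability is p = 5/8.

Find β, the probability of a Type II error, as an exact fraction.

252368141319/274877906944

Under the alternative p = 5/8, Y ~ Binomial(13, 5/8); β is the probability the test does not reject, P(Y < 11).
Equivalently, β = 1 − P(Y ≥ 11) = 252368141319/274877906944.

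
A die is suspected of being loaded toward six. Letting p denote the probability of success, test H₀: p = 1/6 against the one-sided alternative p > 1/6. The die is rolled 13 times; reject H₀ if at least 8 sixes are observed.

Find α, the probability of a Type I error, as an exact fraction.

13909/40310784

Under H₀, S ~ Binomial(13, 1/6), and α = P(S ≥ 8).
P(S ≥ 8) = Σ_{j=8}^{13} C(13,j)·(1/6)^j·(5/6)^{13-j} = 13909/40310784.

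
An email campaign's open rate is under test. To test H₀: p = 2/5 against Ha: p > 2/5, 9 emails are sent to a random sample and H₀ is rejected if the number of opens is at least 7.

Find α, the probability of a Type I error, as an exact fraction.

48896/1953125

α = P(reject H₀ | H₀ true) = P(K ≥ 7 | p = 2/5), with K ~ Binomial(9, 2/5).
Adding the binomial terms for j = 7 through 9 with p = 2/5 yields 48896/1953125.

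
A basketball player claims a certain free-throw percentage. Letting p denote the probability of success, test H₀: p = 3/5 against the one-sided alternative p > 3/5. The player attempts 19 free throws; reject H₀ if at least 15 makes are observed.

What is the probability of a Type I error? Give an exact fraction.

The Type I error probability is α = P(X ≥ 15) computed under H₀, where X ~ Binomial(19, 3/5).
P(X ≥ 15) = Σ_{j=15}^{19} C(19,j)·(3/5)^j·(2/5)^{19-j} = 265555221849/3814697265625.

265555221849/3814697265625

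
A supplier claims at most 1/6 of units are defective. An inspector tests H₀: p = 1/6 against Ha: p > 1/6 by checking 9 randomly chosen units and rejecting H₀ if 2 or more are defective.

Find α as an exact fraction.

2304473/5038848

The significance level is the probability, assuming p = 1/6, of seeing 2 or more defectives in 9 draws.
Computing the lower-tail complement: 1 − 2734375/5038848 = 2304473/5038848.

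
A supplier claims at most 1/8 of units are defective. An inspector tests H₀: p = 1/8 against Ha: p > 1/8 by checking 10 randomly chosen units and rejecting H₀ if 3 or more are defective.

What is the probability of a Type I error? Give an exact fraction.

32078615/268435456

The significance level is the probability, assuming p = 1/8, of seeing 3 or more defectives in 10 draws.
α = 1 − P(S ≤ 2) = 1 − 236356841/268435456 = 32078615/268435456.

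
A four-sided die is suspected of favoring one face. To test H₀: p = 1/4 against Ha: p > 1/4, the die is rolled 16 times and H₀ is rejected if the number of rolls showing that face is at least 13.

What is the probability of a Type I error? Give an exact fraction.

16249/4294967296

The Type I error probability is α = P(X ≥ 13) computed under H₀, where X ~ Binomial(16, 1/4).
P(X ≥ 13) = Σ_{j=13}^{16} C(16,j)·(1/4)^j·(3/4)^{16-j} = 16249/4294967296.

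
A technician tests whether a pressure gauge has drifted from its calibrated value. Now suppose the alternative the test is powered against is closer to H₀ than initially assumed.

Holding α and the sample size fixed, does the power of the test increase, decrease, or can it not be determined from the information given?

It decreases.

A smaller departure from H₀ means the test statistic under Ha is distributed closer to where it would be under H₀; rejection becomes less likely.
Since power = 1 − β and β increases, power decreases.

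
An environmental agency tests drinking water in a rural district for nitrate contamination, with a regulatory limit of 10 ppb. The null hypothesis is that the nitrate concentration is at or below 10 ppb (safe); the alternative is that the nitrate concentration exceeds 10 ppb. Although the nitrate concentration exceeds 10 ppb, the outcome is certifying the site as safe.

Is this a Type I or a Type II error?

'Certifying the site as safe' corresponds to failing to reject H₀.
H₀ was not rejected but H₀ is false — a Type II error (false negative).

Type II error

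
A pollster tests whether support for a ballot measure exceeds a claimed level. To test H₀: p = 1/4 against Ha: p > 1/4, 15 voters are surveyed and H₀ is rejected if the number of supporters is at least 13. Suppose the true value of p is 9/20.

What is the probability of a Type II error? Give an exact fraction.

32731725032763916841/32768000000000000000

Under the alternative p = 9/20, K ~ Binomial(15, 9/20); β is the probability the test does not reject, P(K < 13).
Adding the binomial probabilities P(K=0)+…+P(K=12) at p = 9/20 gives 32731725032763916841/32768000000000000000.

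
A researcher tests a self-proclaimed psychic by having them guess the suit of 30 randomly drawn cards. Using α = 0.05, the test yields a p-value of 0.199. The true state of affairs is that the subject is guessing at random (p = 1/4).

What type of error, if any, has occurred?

The conventional null hypothesis is that the subject is guessing at random (p = 1/4).
Since p = 0.199 ≥ α = 0.05, H₀ is not rejected.
H₀ is true (actually the subject is guessing at random (p = 1/4)).
The decision matches the true state — no error.

Neither — the decision is correct.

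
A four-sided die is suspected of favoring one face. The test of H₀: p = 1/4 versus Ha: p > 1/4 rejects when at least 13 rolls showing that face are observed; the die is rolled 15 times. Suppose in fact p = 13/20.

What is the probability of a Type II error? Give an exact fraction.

30745097163070342213/32768000000000000000

A Type II error is failing to reject when Ha holds: with p = 13/20, β = P(S ≤ 12).
Summing C(15,j)·(13/20)^j·(7/20)^{15-j} for j = 0..12 gives 30745097163070342213/32768000000000000000.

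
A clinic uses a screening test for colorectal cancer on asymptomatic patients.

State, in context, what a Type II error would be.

With the conventional null hypothesis that the patient does not have colorectal cancer:
A Type II error is failing to reject H₀ when H₀ is false.
Here that means clearing the patient as negative when actually the patient has colorectal cancer.

A Type II error would mean concluding that the patient does not have colorectal cancer (or at least failing to establish that the patient has colorectal cancer) when in fact the patient has colorectal cancer.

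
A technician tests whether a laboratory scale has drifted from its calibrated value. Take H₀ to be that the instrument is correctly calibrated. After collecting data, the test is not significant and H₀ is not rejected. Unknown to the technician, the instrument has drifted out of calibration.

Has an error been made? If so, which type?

Type II error

H₀ was not rejected, but H₀ is actually false.
Failing to reject a false null hypothesis is a Type II error (false negative).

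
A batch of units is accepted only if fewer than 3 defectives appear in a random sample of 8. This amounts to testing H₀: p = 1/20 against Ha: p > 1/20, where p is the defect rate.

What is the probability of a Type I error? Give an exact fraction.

148178379/25600000000

The significance level is the probability, assuming p = 1/20, of seeing 3 or more defectives in 8 draws.
Via the complement, α = 1 − Σ_{j=0}^{2} C(8,j)(1/20)^j(19/20)^{8-j} = 148178379/25600000000.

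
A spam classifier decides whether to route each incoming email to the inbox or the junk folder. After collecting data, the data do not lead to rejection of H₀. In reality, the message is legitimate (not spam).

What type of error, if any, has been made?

The conventional null hypothesis here is that the message is legitimate (not spam).
The test retained a true H₀ — the decision matches the true state.

No error (correct decision).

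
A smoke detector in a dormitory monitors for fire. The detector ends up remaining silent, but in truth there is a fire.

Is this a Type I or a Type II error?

The null hypothesis here is that there is no fire.
'Remaining silent' corresponds to failing to reject H₀.
H₀ was not rejected but H₀ is false — a Type II error (false negative).

Type II error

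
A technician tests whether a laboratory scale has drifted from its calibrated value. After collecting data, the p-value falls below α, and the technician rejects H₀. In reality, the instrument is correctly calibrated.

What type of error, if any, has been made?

Type I error

The conventional null hypothesis here is that the instrument is correctly calibrated.
H₀ was rejected, but H₀ is actually true.
Rejecting a true null hypothesis is a Type I error (false positive).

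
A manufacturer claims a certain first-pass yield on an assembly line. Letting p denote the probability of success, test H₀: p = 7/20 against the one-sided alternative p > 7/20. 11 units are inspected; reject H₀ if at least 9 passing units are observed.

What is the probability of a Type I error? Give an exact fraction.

The Type I error probability is α = P(S ≥ 9) computed under H₀, where S ~ Binomial(11, 7/20).
P(S ≥ 9) = Σ_{j=9}^{11} C(11,j)·(7/20)^j·(13/20)^{11-j} = 83491612883/40960000000000.

83491612883/40960000000000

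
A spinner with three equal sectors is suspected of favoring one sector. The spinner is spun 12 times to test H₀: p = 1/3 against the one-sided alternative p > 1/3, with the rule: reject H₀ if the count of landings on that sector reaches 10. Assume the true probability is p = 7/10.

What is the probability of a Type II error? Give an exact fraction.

Under the alternative p = 7/10, X ~ Binomial(12, 7/10); β is the probability the test does not reject, P(X < 10).
Equivalently, β = 1 − P(X ≥ 10) = 149436930429/200000000000.

149436930429/200000000000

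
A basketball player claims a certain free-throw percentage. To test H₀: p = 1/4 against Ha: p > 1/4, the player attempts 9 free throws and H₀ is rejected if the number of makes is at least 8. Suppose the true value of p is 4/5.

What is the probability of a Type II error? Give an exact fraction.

1101157/1953125

Under the alternative p = 4/5, Y ~ Binomial(9, 4/5); β is the probability the test does not reject, P(Y < 8).
Equivalently, β = 1 − P(Y ≥ 8) = 1101157/1953125.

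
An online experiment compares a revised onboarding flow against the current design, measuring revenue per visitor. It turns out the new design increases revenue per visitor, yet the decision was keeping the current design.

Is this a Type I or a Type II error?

The null hypothesis here is that the new design has no effect on revenue per visitor.
'Keeping the current design' corresponds to failing to reject H₀.
H₀ was not rejected but H₀ is false — a Type II error (false negative).

Type II error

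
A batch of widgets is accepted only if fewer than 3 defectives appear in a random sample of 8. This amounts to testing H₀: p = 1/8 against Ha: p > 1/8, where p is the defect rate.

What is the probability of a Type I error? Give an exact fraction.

1129899/16777216

α = P(reject H₀ | H₀ true) = P(X ≥ 3 | p = 1/8), X ~ Binomial(8, 1/8).
α = 1 − P(X ≤ 2) = 1 − 15647317/16777216 = 1129899/16777216.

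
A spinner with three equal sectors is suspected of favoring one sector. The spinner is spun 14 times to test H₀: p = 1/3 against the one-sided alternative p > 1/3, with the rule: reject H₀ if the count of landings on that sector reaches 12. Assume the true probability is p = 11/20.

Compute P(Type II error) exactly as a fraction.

Under the alternative p = 11/20, S ~ Binomial(14, 11/20); β is the probability the test does not reject, P(S < 12).
Adding the binomial probabilities P(S=0)+…+P(S=11) at p = 11/20 gives 805268516435735481/819200000000000000.

805268516435735481/819200000000000000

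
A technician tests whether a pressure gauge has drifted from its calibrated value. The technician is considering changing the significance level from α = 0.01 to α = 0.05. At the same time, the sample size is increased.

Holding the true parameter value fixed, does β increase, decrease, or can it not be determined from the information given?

A larger α widens the rejection region, so when the alternative is true more outcomes lead to rejection — failing to reject becomes less likely. A larger sample reduces the standard error, pulling the sampling distribution under Ha further from the non-rejection region. Both changes push β in the same direction.

It decreases.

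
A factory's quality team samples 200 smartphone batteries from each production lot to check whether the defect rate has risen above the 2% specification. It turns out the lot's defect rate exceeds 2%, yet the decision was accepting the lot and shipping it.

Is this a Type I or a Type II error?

The null hypothesis here is that the lot's defect rate is 2% (within specification).
'Accepting the lot and shipping it' corresponds to failing to reject H₀.
H₀ was not rejected but H₀ is false — a Type II error (false negative).

Type II error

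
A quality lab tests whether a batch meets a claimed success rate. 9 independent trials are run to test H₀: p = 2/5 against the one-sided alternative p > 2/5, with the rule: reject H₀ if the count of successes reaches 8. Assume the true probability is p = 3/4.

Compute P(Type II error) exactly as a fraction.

β = P(fail to reject H₀ | Ha true) = P(Y ≤ 7 | p = 3/4), Y ~ Binomial(9, 3/4).
Summing C(9,j)·(3/4)^j·(1/4)^{9-j} for j = 0..7 gives 45853/65536.

45853/65536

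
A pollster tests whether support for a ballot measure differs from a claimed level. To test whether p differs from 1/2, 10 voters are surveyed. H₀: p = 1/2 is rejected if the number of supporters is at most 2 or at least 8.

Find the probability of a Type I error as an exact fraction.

α = P(X ≤ 2 or X ≥ 8 | p = 1/2), X ~ Binomial(10, 1/2).
The two tails are symmetric, so α = 2·(1 + 10 + 45)/2^10 = 112/1024 = 7/64.

7/64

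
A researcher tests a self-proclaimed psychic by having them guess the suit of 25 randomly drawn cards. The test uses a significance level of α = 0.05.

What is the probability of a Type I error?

The significance level α is, by definition, the probability of a Type I error — P(reject H₀ | H₀ true).

0.05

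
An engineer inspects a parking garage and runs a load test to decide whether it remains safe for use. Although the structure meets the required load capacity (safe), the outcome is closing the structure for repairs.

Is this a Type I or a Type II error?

The null hypothesis here is that the structure meets the required load capacity (safe).
'Closing the structure for repairs' corresponds to rejecting H₀.
H₀ was rejected but H₀ is true — a Type I error (false positive).

Type I error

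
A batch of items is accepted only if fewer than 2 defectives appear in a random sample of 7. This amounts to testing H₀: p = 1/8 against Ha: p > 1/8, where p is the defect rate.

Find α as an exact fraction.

225033/1048576

α = P(reject H₀ | H₀ true) = P(X ≥ 2 | p = 1/8), X ~ Binomial(7, 1/8).
Computing the lower-tail complement: 1 − 823543/1048576 = 225033/1048576.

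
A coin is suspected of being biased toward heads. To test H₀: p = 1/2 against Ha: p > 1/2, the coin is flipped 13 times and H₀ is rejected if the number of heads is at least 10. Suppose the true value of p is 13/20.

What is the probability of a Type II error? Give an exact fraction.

739046497348117/1024000000000000

β = P(fail to reject H₀ | Ha true) = P(S ≤ 9 | p = 13/20), S ~ Binomial(13, 13/20).
Adding the binomial probabilities P(S=0)+…+P(S=9) at p = 13/20 gives 739046497348117/1024000000000000.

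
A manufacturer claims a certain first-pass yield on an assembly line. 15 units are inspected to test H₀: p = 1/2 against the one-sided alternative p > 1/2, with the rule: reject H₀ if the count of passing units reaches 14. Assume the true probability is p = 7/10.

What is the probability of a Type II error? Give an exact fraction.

241183100052963/250000000000000

β = P(fail to reject H₀ | Ha true) = P(Y ≤ 13 | p = 7/10), Y ~ Binomial(15, 7/10).
Adding the binomial probabilities P(Y=0)+…+P(Y=13) at p = 7/10 gives 241183100052963/250000000000000.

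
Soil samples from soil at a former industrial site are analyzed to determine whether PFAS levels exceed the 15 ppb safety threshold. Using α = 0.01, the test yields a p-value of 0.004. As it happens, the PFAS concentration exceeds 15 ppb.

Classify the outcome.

Neither — the decision is correct.

The conventional null hypothesis is that the PFAS concentration is at or below 15 ppb (safe).
Since p = 0.004 < α = 0.01, H₀ is rejected.
H₀ is false (actually the PFAS concentration exceeds 15 ppb).
The decision matches the true state — no error.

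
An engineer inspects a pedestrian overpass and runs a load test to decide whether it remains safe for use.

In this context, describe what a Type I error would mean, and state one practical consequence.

With the conventional null hypothesis that the structure meets the required load capacity (safe):
A Type I error is rejecting H₀ when H₀ is true.
Here that means closing the structure for repairs when actually the structure meets the required load capacity (safe).

A Type I error would mean concluding that the structure is structurally deficient when in fact the structure meets the required load capacity (safe). Consequence: a sound structure is closed unnecessarily, at significant cost and disruption.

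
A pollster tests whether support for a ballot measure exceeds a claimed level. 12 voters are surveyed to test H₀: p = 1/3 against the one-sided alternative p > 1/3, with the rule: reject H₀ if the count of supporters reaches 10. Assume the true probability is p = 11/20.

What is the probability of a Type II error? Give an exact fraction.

β = P(fail to reject H₀ | Ha true) = P(K ≤ 9 | p = 11/20), K ~ Binomial(12, 11/20).
Equivalently, β = 1 − P(K ≥ 10) = 784677287856069/819200000000000.

784677287856069/819200000000000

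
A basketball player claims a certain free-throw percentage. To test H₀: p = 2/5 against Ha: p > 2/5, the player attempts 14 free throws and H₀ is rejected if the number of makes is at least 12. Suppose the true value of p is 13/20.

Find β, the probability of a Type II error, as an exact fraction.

A Type II error is failing to reject when Ha holds: with p = 13/20, β = P(X ≤ 11).
Summing C(14,j)·(13/20)^j·(7/20)^{14-j} for j = 0..11 gives 750447350803558569/819200000000000000.

750447350803558569/819200000000000000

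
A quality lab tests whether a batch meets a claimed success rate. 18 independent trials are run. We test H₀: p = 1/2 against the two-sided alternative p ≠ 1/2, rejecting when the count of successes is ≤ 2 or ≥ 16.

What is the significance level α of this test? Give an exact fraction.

43/32768

The significance level is the null-hypothesis probability of the rejection region {≤2} ∪ {≥16}.
The two tails are symmetric, so α = 2·(1 + 18 + 153)/2^18 = 344/262144 = 43/32768.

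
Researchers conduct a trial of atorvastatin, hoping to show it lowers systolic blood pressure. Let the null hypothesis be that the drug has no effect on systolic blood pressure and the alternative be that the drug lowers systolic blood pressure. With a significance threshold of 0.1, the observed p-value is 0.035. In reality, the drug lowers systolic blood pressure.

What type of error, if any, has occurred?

Neither — the decision is correct.

Since p = 0.035 < α = 0.1, H₀ is rejected.
H₀ is false (actually the drug lowers systolic blood pressure).
The decision matches the true state — no error.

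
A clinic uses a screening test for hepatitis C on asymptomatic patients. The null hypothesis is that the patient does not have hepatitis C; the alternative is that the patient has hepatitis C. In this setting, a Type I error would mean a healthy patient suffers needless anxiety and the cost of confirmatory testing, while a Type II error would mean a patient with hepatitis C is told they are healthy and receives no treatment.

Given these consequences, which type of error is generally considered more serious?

Type II error

The Type II consequence (a patient with hepatitis C is told they are healthy and receives no treatment) is more severe than the Type I consequence (a healthy patient suffers needless anxiety and the cost of confirmatory testing).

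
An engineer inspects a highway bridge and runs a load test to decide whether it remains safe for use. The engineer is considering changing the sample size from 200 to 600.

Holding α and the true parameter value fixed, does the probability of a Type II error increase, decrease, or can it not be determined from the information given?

It decreases.

A larger sample reduces the standard error, pulling the sampling distribution under Ha further from the non-rejection region.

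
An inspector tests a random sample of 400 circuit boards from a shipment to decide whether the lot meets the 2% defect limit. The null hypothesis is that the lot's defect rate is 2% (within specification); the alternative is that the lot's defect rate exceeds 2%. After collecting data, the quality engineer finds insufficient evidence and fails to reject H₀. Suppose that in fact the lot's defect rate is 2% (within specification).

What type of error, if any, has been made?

The test retained a true H₀ — the decision matches the true state.

No error (correct decision).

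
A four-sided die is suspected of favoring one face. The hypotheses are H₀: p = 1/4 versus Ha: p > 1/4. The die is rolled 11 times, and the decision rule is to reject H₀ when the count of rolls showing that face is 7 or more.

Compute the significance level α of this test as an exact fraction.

Under H₀, Y ~ Binomial(11, 1/4), and α = P(Y ≥ 7).
Summing C(11,j)(1/4)^j(3/4)^{11−j} for j = 7,…,11 gives 15857/2097152.

15857/2097152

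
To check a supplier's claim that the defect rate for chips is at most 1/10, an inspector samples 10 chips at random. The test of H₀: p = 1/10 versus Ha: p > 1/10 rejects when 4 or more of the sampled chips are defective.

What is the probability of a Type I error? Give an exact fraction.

Under H₀, S ~ Binomial(10, 1/10); the Type I error rate is P(S ≥ 4).
Computing the lower-tail complement: 1 − 617003001/625000000 = 7996999/625000000.

7996999/625000000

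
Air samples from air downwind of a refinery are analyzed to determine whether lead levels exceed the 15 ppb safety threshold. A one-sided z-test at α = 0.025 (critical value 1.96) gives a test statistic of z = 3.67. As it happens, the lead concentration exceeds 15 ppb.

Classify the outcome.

No error (correct decision).

The conventional null hypothesis is that the lead concentration is at or below 15 ppb (safe).
Since z = 3.67 > z* = 1.96, H₀ is rejected.
H₀ is false (actually the lead concentration exceeds 15 ppb).
The decision matches the true state — no error.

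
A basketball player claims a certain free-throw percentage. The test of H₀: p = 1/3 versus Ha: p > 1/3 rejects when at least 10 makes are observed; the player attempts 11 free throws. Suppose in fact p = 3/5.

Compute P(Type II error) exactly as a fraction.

β = P(fail to reject H₀ | Ha true) = P(X ≤ 9 | p = 3/5), X ~ Binomial(11, 3/5).
Adding the binomial probabilities P(X=0)+…+P(X=9) at p = 3/5 gives 1894076/1953125.

1894076/1953125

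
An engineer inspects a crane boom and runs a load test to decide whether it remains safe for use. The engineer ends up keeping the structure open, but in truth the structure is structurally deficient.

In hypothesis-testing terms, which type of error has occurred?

The null hypothesis here is that the structure meets the required load capacity (safe).
'Keeping the structure open' corresponds to failing to reject H₀.
H₀ was not rejected but H₀ is false — a Type II error (false negative).

Type II error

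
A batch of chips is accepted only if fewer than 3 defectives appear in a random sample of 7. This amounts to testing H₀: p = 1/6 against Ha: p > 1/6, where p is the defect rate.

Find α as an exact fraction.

α = P(reject H₀ | H₀ true) = P(Y ≥ 3 | p = 1/6), Y ~ Binomial(7, 1/6).
Via the complement, α = 1 − Σ_{j=0}^{2} C(7,j)(1/6)^j(5/6)^{7-j} = 331/3456.

331/3456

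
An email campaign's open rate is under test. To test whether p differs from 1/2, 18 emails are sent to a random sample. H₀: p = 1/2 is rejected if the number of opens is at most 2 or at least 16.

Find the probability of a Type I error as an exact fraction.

43/32768

Under H₀, K ~ Binomial(18, 1/2); α is the probability of landing in either tail, P(K ≤ 2) + P(K ≥ 16).
Each tail has probability (1 + 18 + 153)/262144; doubling gives α = 344/262144 = 43/32768.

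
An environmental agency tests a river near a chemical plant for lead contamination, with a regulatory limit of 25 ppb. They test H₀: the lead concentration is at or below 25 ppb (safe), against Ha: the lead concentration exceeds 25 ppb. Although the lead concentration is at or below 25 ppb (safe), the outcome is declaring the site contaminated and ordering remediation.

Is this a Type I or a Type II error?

Type I error

'Declaring the site contaminated and ordering remediation' corresponds to rejecting H₀.
H₀ was rejected but H₀ is true — a Type I error (false positive).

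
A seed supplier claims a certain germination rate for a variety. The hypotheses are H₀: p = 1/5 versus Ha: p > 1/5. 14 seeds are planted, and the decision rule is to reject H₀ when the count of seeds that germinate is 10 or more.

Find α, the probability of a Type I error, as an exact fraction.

56213/1220703125

Under H₀, K ~ Binomial(14, 1/5), and α = P(K ≥ 10).
P(K ≥ 10) = Σ_{j=10}^{14} C(14,j)·(1/5)^j·(4/5)^{14-j} = 56213/1220703125.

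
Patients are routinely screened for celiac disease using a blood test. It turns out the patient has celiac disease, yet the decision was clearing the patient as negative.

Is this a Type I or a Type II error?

Type II error

The null hypothesis here is that the patient does not have celiac disease.
'Clearing the patient as negative' corresponds to failing to reject H₀.
H₀ was not rejected but H₀ is false — a Type II error (false negative).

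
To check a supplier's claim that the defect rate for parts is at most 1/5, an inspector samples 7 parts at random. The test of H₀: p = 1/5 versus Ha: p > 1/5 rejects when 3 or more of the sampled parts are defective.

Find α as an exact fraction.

α = P(reject H₀ | H₀ true) = P(S ≥ 3 | p = 1/5), S ~ Binomial(7, 1/5).
α = 1 − P(S ≤ 2) = 1 − 13312/15625 = 2313/15625.

2313/15625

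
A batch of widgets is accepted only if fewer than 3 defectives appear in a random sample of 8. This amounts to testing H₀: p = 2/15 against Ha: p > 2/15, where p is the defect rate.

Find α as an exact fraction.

Under H₀, S ~ Binomial(8, 2/15); the Type I error rate is P(S ≥ 3).
α = 1 − P(S ≤ 2) = 1 − 786769867/854296875 = 67527008/854296875.

67527008/854296875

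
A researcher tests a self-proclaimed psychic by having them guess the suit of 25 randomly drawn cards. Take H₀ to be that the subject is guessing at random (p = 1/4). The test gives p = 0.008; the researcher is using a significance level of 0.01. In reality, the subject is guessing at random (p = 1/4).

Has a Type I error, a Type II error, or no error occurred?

Since p = 0.008 < α = 0.01, H₀ is rejected.
H₀ is true (actually the subject is guessing at random (p = 1/4)).
Rejecting a true H₀ is a Type I error.

Type I error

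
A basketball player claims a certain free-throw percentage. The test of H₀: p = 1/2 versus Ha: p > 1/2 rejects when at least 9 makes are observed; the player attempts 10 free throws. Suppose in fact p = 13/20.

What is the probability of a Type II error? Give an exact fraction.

9359826552041/10240000000000

A Type II error is failing to reject when Ha holds: with p = 13/20, β = P(Y ≤ 8).
Summing C(10,j)·(13/20)^j·(7/20)^{10-j} for j = 0..8 gives 9359826552041/10240000000000.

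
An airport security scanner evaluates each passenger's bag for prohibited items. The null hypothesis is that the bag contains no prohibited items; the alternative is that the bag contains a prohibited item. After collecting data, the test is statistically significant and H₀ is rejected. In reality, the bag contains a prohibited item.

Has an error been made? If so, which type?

The test rejected a false H₀ — the decision matches the true state.

No error (correct decision).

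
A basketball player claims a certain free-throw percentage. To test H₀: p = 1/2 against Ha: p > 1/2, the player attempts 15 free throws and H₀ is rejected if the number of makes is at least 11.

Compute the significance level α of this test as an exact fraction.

1941/32768

The Type I error probability is α = P(K ≥ 11) computed under H₀, where K ~ Binomial(15, 1/2).
P(K ≥ 11) = [C(15,11) + C(15,12) + C(15,13) + C(15,14) + C(15,15)] / 2^15 = (1365 + 455 + 105 + 15 + 1) / 32768 = 1941/32768.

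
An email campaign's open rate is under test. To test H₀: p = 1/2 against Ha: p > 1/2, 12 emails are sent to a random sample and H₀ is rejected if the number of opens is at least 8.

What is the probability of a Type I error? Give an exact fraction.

397/2048

α = P(reject H₀ | H₀ true) = P(X ≥ 8 | p = 1/2), with X ~ Binomial(12, 1/2).
That's C(12,8) + C(12,9) + C(12,10) + C(12,11) + C(12,12) over 2^12, i.e. (495 + 220 + 66 + 12 + 1)/4096 = 794/4096 = 397/2048.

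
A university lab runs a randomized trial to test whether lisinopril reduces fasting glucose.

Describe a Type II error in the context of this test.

A Type II error would mean concluding that the drug has no effect on fasting glucose (or at least failing to establish that the drug reduces fasting glucose) when in fact the drug reduces fasting glucose.

With the conventional null hypothesis that the drug has no effect on fasting glucose:
A Type II error is failing to reject H₀ when H₀ is false.
Here that means concluding there is insufficient evidence that the drug works when actually the drug reduces fasting glucose.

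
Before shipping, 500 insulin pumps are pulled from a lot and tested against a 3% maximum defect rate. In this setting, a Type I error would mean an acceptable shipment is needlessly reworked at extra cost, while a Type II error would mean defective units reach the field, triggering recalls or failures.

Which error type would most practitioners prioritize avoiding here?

Type II error

The Type II consequence (defective units reach the field, triggering recalls or failures) is more severe than the Type I consequence (an acceptable shipment is needlessly reworked at extra cost).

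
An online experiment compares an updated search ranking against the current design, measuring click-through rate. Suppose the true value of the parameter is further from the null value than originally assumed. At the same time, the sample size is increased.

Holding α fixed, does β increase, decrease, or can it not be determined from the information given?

It decreases.

A larger true effect moves the Ha sampling distribution further from the H₀ critical value, making rejection more likely when Ha is true. Increasing n separates the H₀ and Ha sampling distributions, so under Ha fewer outcomes land in the acceptance region. Both changes push β in the same direction.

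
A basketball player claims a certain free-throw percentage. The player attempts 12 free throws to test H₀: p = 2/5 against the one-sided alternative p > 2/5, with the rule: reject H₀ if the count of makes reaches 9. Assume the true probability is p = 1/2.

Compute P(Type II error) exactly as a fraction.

A Type II error is failing to reject when Ha holds: with p = 1/2, β = P(Y ≤ 8).
Adding the binomial probabilities P(Y=0)+…+P(Y=8) at p = 1/2 gives 3797/4096.

3797/4096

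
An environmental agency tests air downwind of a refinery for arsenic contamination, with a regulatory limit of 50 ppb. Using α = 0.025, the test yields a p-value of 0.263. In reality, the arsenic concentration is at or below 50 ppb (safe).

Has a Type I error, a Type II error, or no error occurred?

The conventional null hypothesis is that the arsenic concentration is at or below 50 ppb (safe).
Since p = 0.263 ≥ α = 0.025, H₀ is not rejected.
H₀ is true (actually the arsenic concentration is at or below 50 ppb (safe)).
The decision matches the true state — no error.

Neither — the decision is correct.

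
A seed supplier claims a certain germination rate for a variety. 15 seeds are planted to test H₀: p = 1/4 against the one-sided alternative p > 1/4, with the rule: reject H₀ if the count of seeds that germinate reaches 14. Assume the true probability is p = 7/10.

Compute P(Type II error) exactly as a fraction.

β = P(fail to reject H₀ | Ha true) = P(K ≤ 13 | p = 7/10), K ~ Binomial(15, 7/10).
Summing C(15,j)·(7/10)^j·(3/10)^{15-j} for j = 0..13 gives 241183100052963/250000000000000.

241183100052963/250000000000000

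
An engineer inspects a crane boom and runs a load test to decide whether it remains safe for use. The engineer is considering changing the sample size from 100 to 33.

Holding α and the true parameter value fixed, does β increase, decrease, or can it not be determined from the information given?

With less data the test statistic is noisier; under Ha, more outcomes land inside the acceptance region.

It increases.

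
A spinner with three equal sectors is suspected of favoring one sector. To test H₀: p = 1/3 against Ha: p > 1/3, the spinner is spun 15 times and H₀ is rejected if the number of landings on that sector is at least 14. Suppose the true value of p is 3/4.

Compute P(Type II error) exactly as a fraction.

493824191/536870912

Under the alternative p = 3/4, K ~ Binomial(15, 3/4); β is the probability the test does not reject, P(K < 14).
Adding the binomial probabilities P(K=0)+…+P(K=13) at p = 3/4 gives 493824191/536870912.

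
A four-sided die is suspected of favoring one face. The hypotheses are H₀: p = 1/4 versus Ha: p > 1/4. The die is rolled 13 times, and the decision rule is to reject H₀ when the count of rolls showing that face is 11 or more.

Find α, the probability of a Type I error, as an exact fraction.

371/33554432

Under H₀, Y ~ Binomial(13, 1/4), and α = P(Y ≥ 11).
Adding the binomial terms for j = 11 through 13 with p = 1/4 yields 371/33554432.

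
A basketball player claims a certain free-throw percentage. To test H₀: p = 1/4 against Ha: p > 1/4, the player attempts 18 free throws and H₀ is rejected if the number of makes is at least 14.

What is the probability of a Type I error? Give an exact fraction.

67831/17179869184

The Type I error probability is α = P(K ≥ 14) computed under H₀, where K ~ Binomial(18, 1/4).
Summing C(18,j)(1/4)^j(3/4)^{18−j} for j = 14,…,18 gives 67831/17179869184.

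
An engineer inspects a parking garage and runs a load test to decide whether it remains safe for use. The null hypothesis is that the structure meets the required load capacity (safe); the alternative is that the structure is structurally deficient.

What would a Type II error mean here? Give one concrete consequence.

A Type II error would mean concluding that the structure meets the required load capacity (safe) (or at least failing to establish that the structure is structurally deficient) when in fact the structure is structurally deficient. Consequence: a deficient structure remains in service and may fail under load.

A Type II error is failing to reject H₀ when H₀ is false.
Here that means keeping the structure open when actually the structure is structurally deficient.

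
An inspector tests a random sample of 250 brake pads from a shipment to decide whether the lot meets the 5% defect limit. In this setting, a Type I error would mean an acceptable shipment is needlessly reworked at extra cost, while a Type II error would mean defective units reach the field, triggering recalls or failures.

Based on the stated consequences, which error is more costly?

Type II error

The Type II consequence (defective units reach the field, triggering recalls or failures) is more severe than the Type I consequence (an acceptable shipment is needlessly reworked at extra cost).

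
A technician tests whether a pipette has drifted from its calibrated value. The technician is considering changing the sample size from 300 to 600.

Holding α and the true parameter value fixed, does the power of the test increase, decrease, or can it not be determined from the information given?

It increases.

Increasing n separates the H₀ and Ha sampling distributions, so under Ha fewer outcomes land in the acceptance region.
Since power = 1 − β and β decreases, power increases.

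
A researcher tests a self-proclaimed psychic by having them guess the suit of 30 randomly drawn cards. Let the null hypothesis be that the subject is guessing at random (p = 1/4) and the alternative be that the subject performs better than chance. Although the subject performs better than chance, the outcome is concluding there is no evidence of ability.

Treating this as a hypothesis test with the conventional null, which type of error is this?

Type II error

'Concluding there is no evidence of ability' corresponds to failing to reject H₀.
H₀ was not rejected but H₀ is false — a Type II error (false negative).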